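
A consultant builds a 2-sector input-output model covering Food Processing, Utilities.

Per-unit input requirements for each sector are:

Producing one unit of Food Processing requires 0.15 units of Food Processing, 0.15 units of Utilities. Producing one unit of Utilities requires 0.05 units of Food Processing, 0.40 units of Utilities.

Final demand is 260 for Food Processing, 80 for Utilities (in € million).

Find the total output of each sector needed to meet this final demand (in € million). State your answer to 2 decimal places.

x_F = 318.41, x_U = 212.94

I − A =
  [   0.85    -0.05]
  [  -0.15     0.60]
det(I−A) = (0.85)(0.60) − (-0.05)(-0.15) = 0.5025
adj(I−A) = [[0.60, 0.05], [0.15, 0.85]]
(I − A)⁻¹ = adj(I−A) / det(I−A) ≈
  [   1.1940     0.0995]
  [   0.2985     1.6915]
x = (I − A)⁻¹ d = adj(I−A)·d / det(I−A), with det(I−A) = 0.5025:
  x_F = (0.60·260 + 0.05·80) / 0.5025 = 160.00 / 0.5025 ≈ 318.41
  x_U = (0.15·260 + 0.85·80) / 0.5025 = 107.00 / 0.5025 ≈ 212.94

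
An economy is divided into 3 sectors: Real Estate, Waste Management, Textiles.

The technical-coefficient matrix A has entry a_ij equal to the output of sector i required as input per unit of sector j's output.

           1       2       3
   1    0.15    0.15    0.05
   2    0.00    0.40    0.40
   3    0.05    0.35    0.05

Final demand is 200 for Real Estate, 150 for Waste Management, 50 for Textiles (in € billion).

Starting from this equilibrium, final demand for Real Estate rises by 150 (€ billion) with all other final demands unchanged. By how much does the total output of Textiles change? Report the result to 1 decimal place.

I − A =
  [   0.85    -0.15    -0.05]
  [   0.00     0.60    -0.40]
  [  -0.05    -0.35     0.95]
Cofactors of I−A, C_ij = (−1)^(i+j)·(minor ij) (rows/columns in the sector order above):
  C_11 = (0.60)(0.95) − (-0.40)(-0.35) = 0.4300
  C_12 = −[(0.00)(0.95) − (-0.40)(-0.05)] = 0.0200
  C_13 = (0.00)(-0.35) − (0.60)(-0.05) = 0.0300
  C_21 = −[(-0.15)(0.95) − (-0.05)(-0.35)] = 0.1600
  C_22 = (0.85)(0.95) − (-0.05)(-0.05) = 0.8050
  C_23 = −[(0.85)(-0.35) − (-0.15)(-0.05)] = 0.3050
  C_31 = (-0.15)(-0.40) − (-0.05)(0.60) = 0.0900
  C_32 = −[(0.85)(-0.40) − (-0.05)(0.00)] = 0.3400
  C_33 = (0.85)(0.60) − (-0.15)(0.00) = 0.5100
det(I−A) = Σ_j (I−A)_1j·C_1j = (0.85)(0.4300) + (-0.15)(0.0200) + (-0.05)(0.0300) = 0.3610
adj(I−A) = Cᵀ =
  [ 0.4300   0.1600   0.0900]
  [ 0.0200   0.8050   0.3400]
  [ 0.0300   0.3050   0.5100]
(I − A)⁻¹ = adj(I−A) / det(I−A) ≈
  [   1.1911     0.4432     0.2493]
  [   0.0554     2.2299     0.9418]
  [   0.0831     0.8449     1.4127]
Δx = (I − A)⁻¹ Δd with Δd having +150 in the Real Estate component and 0 elsewhere.
So Δx_3 = L_31 · (+150), where L_31 = adj(I−A)_31 / det(I−A) = 0.0300 / 0.3610.
Δx_3 = 0.0300 × (+150) / 0.3610 = 4.50 / 0.3610 ≈ 12.5.

Δx_3 = 12.5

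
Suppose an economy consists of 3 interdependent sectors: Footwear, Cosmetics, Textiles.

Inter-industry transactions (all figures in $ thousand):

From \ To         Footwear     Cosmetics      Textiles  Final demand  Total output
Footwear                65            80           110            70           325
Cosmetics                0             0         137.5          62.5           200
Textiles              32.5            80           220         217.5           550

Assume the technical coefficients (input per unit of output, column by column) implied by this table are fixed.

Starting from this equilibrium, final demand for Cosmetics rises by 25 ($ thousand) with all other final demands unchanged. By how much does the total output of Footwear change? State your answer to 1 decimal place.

Δx_F = 21.6

Technical coefficients a_ij = z_ij / X_j:
  a_FF = 65/325 = 0.20, a_CF = 0/325 = 0.00, a_TF = 32.5/325 = 0.10
  a_FC = 80/200 = 0.40, a_CC = 0/200 = 0.00, a_TC = 80/200 = 0.40
  a_FT = 110/550 = 0.20, a_CT = 137.5/550 = 0.25, a_TT = 220/550 = 0.40
I − A =
  [   0.80    -0.40    -0.20]
  [   0.00     1.00    -0.25]
  [  -0.10    -0.40     0.60]
Cofactors of I−A, C_ij = (−1)^(i+j)·(minor ij) (rows/columns in the sector order above):
  C_11 = (1.00)(0.60) − (-0.25)(-0.40) = 0.5000
  C_12 = −[(0.00)(0.60) − (-0.25)(-0.10)] = 0.0250
  C_13 = (0.00)(-0.40) − (1.00)(-0.10) = 0.1000
  C_21 = −[(-0.40)(0.60) − (-0.20)(-0.40)] = 0.3200
  C_22 = (0.80)(0.60) − (-0.20)(-0.10) = 0.4600
  C_23 = −[(0.80)(-0.40) − (-0.40)(-0.10)] = 0.3600
  C_31 = (-0.40)(-0.25) − (-0.20)(1.00) = 0.3000
  C_32 = −[(0.80)(-0.25) − (-0.20)(0.00)] = 0.2000
  C_33 = (0.80)(1.00) − (-0.40)(0.00) = 0.8000
det(I−A) = Σ_j (I−A)_1j·C_1j = (0.80)(0.5000) + (-0.40)(0.0250) + (-0.20)(0.1000) = 0.3700
adj(I−A) = Cᵀ =
  [ 0.5000   0.3200   0.3000]
  [ 0.0250   0.4600   0.2000]
  [ 0.1000   0.3600   0.8000]
(I − A)⁻¹ = adj(I−A) / det(I−A) ≈
  [   1.3514     0.8649     0.8108]
  [   0.0676     1.2432     0.5405]
  [   0.2703     0.9730     2.1622]
Δx = (I − A)⁻¹ Δd with Δd having +25 in the Cosmetics component and 0 elsewhere.
So Δx_F = L_FC · (+25), where L_FC = adj(I−A)_FC / det(I−A) = 0.3200 / 0.3700.
Δx_F = 0.3200 × (+25) / 0.3700 = 8.00 / 0.3700 ≈ 21.6.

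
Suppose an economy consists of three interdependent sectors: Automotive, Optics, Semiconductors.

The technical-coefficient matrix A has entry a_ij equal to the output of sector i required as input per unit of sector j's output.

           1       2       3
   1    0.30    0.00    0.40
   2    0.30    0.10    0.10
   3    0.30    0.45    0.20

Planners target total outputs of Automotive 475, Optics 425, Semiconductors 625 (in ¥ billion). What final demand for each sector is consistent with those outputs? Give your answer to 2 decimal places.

d_1 = 82.50, d_2 = 177.50, d_3 = 166.25

I − A =
  [   0.70     0.00    -0.40]
  [  -0.30     0.90    -0.10]
  [  -0.30    -0.45     0.80]
d = (I − A) x:
  d_1 = (+0.70)·475 + (+0.00)·425 + (-0.40)·625 = 82.50
  d_2 = (-0.30)·475 + (+0.90)·425 + (-0.10)·625 = 177.50
  d_3 = (-0.30)·475 + (-0.45)·425 + (+0.80)·625 = 166.25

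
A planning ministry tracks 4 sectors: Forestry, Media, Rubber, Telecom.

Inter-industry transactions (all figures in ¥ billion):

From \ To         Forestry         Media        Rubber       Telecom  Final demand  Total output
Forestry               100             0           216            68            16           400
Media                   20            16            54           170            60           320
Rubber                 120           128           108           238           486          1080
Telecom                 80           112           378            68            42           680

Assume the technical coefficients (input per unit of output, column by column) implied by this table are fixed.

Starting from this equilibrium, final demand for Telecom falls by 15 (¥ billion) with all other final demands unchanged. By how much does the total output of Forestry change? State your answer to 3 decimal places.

Technical coefficients a_ij = z_ij / X_j:
  a_FF = 100/400 = 0.25, a_MF = 20/400 = 0.05, a_RF = 120/400 = 0.30, a_TF = 80/400 = 0.20
  a_FM = 0/320 = 0.00, a_MM = 16/320 = 0.05, a_RM = 128/320 = 0.40, a_TM = 112/320 = 0.35
  a_FR = 216/1080 = 0.20, a_MR = 54/1080 = 0.05, a_RR = 108/1080 = 0.10, a_TR = 378/1080 = 0.35
  a_FT = 68/680 = 0.10, a_MT = 170/680 = 0.25, a_RT = 238/680 = 0.35, a_TT = 68/680 = 0.10
I − A =
  [   0.75     0.00    -0.20    -0.10]
  [  -0.05     0.95    -0.05    -0.25]
  [  -0.30    -0.40     0.90    -0.35]
  [  -0.20    -0.35    -0.35     0.90]
Compute the cofactors C_ij = (−1)^(i+j)·(3×3 minor ij) of I−A; the adjugate is their transpose:
adj(I−A) = Cᵀ =
  [ 0.515250   0.142000   0.188500   0.170000]
  [ 0.122625   0.419125   0.119125   0.176375]
  [ 0.340875   0.364375   0.554875   0.354875]
  [ 0.294750   0.336250   0.304000   0.565250]
det(I−A) = Σ_j (I−A)_1j·C_1j = (0.75)(0.515250) + (0.00)(0.122625) + (-0.20)(0.340875) + (-0.10)(0.294750) = 0.2887875
(I − A)⁻¹ = adj(I−A) / det(I−A) ≈
  [   1.7842     0.4917     0.6527     0.5887]
  [   0.4246     1.4513     0.4125     0.6107]
  [   1.1804     1.2617     1.9214     1.2288]
  [   1.0206     1.1644     1.0527     1.9573]
Δx = (I − A)⁻¹ Δd with Δd having -15 in the Telecom component and 0 elsewhere.
So Δx_F = L_FT · (-15), where L_FT = adj(I−A)_FT / det(I−A) = 0.170000 / 0.2887875.
Δx_F = 0.170000 × (-15) / 0.2887875 = -2.55 / 0.2887875 ≈ -8.830.

Δx_F = -8.830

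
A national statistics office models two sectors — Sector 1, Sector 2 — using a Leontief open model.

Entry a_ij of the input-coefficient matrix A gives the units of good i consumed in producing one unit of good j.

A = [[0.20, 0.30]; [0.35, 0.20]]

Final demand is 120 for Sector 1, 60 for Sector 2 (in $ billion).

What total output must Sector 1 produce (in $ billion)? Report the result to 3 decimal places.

x_1 = 213.084

I − A =
  [   0.80    -0.30]
  [  -0.35     0.80]
det(I−A) = (0.80)(0.80) − (-0.30)(-0.35) = 0.5350
adj(I−A) = [[0.80, 0.30], [0.35, 0.80]]
(I − A)⁻¹ = adj(I−A) / det(I−A) ≈
  [   1.4953     0.5607]
  [   0.6542     1.4953]
x = (I − A)⁻¹ d = adj(I−A)·d / det(I−A), with det(I−A) = 0.5350:
  x_1 = (0.80·120 + 0.30·60) / 0.5350 = 114.00 / 0.5350 ≈ 213.084
  x_2 = (0.35·120 + 0.80·60) / 0.5350 = 90.00 / 0.5350 ≈ 168.224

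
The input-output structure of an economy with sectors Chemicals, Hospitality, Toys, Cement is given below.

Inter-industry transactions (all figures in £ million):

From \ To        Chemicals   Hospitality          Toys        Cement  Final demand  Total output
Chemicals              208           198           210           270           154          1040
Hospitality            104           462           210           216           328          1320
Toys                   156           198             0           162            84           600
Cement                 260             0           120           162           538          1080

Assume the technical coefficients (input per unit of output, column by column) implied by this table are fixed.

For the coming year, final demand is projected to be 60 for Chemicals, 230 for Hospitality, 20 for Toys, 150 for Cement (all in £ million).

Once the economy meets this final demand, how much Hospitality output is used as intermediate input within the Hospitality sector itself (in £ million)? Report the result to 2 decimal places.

z_22 = 227.07

Technical coefficients a_ij = z_ij / X_j:
  a_11 = 208/1040 = 0.20, a_21 = 104/1040 = 0.10, a_31 = 156/1040 = 0.15, a_41 = 260/1040 = 0.25
  a_12 = 198/1320 = 0.15, a_22 = 462/1320 = 0.35, a_32 = 198/1320 = 0.15, a_42 = 0/1320 = 0.00
  a_13 = 210/600 = 0.35, a_23 = 210/600 = 0.35, a_33 = 0/600 = 0.00, a_43 = 120/600 = 0.20
  a_14 = 270/1080 = 0.25, a_24 = 216/1080 = 0.20, a_34 = 162/1080 = 0.15, a_44 = 162/1080 = 0.15
I − A =
  [   0.80    -0.15    -0.35    -0.25]
  [  -0.10     0.65    -0.35    -0.20]
  [  -0.15    -0.15     1.00    -0.15]
  [  -0.25     0.00    -0.20     0.85]
Compute the cofactors C_ij = (−1)^(i+j)·(3×3 minor ij) of I−A; the adjugate is their transpose:
adj(I−A) = Cᵀ =
  [ 0.482375   0.175125   0.276500   0.231875]
  [ 0.195750   0.528250   0.300375   0.234875]
  [ 0.127500   0.117375   0.381125   0.132375]
  [ 0.171875   0.079125   0.171000   0.415750]
det(I−A) = Σ_j (I−A)_1j·C_1j = (0.80)(0.482375) + (-0.15)(0.195750) + (-0.35)(0.127500) + (-0.25)(0.171875) = 0.26894375
(I − A)⁻¹ = adj(I−A) / det(I−A) ≈
  [   1.7936     0.6512     1.0281     0.8622]
  [   0.7278     1.9642     1.1169     0.8733]
  [   0.4741     0.4364     1.4171     0.4922]
  [   0.6391     0.2942     0.6358     1.5459]
First solve x = (I − A)⁻¹ d = adj(I−A)·d / det(I−A); in particular x_2 = (0.195750·60 + 0.528250·230 + 0.300375·20 + 0.234875·150) / 0.26894375 = 174.48125 / 0.26894375 ≈ 648.7648.
Intermediate flow from 2 to 2: z_22 = a_22 · x_2 = 0.35 × 174.48125 / 0.26894375 = 61.0684375 / 0.26894375 ≈ 227.07.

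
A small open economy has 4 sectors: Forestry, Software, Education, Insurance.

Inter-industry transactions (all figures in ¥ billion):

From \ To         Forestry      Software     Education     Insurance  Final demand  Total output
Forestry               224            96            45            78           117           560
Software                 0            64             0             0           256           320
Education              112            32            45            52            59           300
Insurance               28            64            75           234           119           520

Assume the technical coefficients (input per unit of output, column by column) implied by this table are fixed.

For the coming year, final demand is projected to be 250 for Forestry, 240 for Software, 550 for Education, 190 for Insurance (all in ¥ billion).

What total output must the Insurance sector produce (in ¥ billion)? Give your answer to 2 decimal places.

Technical coefficients a_ij = z_ij / X_j:
  a_11 = 224/560 = 0.40, a_21 = 0/560 = 0.00, a_31 = 112/560 = 0.20, a_41 = 28/560 = 0.05
  a_12 = 96/320 = 0.30, a_22 = 64/320 = 0.20, a_32 = 32/320 = 0.10, a_42 = 64/320 = 0.20
  a_13 = 45/300 = 0.15, a_23 = 0/300 = 0.00, a_33 = 45/300 = 0.15, a_43 = 75/300 = 0.25
  a_14 = 78/520 = 0.15, a_24 = 0/520 = 0.00, a_34 = 52/520 = 0.10, a_44 = 234/520 = 0.45
I − A =
  [   0.60    -0.30    -0.15    -0.15]
  [   0.00     0.80     0.00     0.00]
  [  -0.20    -0.10     0.85    -0.10]
  [  -0.05    -0.20    -0.25     0.55]
Compute the cofactors C_ij = (−1)^(i+j)·(3×3 minor ij) of I−A; the adjugate is their transpose:
adj(I−A) = Cᵀ =
  [ 0.354000   0.173250   0.096000   0.114000]
  [ 0.000000   0.234375   0.000000   0.000000]
  [ 0.092000   0.084750   0.258000   0.072000]
  [ 0.074000   0.139500   0.126000   0.384000]
det(I−A) = Σ_j (I−A)_1j·C_1j = (0.60)(0.354000) + (-0.30)(0.000000) + (-0.15)(0.092000) + (-0.15)(0.074000) = 0.1875
(I − A)⁻¹ = adj(I−A) / det(I−A) ≈
  [   1.8880     0.9240     0.5120     0.6080]
  [   0.0000     1.2500     0.0000     0.0000]
  [   0.4907     0.4520     1.3760     0.3840]
  [   0.3947     0.7440     0.6720     2.0480]
x = (I − A)⁻¹ d = adj(I−A)·d / det(I−A), with det(I−A) = 0.1875:
  x_1 = (0.354000·250 + 0.173250·240 + 0.096000·550 + 0.114000·190) / 0.1875 = 204.54 / 0.1875 = 1090.88
  x_2 = (0.000000·250 + 0.234375·240 + 0.000000·550 + 0.000000·190) / 0.1875 = 56.25 / 0.1875 = 300.00
  x_3 = (0.092000·250 + 0.084750·240 + 0.258000·550 + 0.072000·190) / 0.1875 = 198.92 / 0.1875 ≈ 1060.91
  x_4 = (0.074000·250 + 0.139500·240 + 0.126000·550 + 0.384000·190) / 0.1875 = 194.24 / 0.1875 ≈ 1035.95

x_4 = 1035.95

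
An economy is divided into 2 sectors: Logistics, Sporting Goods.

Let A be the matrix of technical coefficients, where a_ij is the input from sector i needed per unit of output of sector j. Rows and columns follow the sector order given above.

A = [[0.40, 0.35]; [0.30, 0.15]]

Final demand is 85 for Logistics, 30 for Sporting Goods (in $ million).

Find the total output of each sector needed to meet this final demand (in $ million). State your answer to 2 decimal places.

x_L = 204.32, x_S = 107.41

I − A =
  [   0.60    -0.35]
  [  -0.30     0.85]
det(I−A) = (0.60)(0.85) − (-0.35)(-0.30) = 0.4050
adj(I−A) = [[0.85, 0.35], [0.30, 0.60]]
(I − A)⁻¹ = adj(I−A) / det(I−A) ≈
  [   2.0988     0.8642]
  [   0.7407     1.4815]
x = (I − A)⁻¹ d = adj(I−A)·d / det(I−A), with det(I−A) = 0.4050:
  x_L = (0.85·85 + 0.35·30) / 0.4050 = 82.75 / 0.4050 ≈ 204.32
  x_S = (0.30·85 + 0.60·30) / 0.4050 = 43.50 / 0.4050 ≈ 107.41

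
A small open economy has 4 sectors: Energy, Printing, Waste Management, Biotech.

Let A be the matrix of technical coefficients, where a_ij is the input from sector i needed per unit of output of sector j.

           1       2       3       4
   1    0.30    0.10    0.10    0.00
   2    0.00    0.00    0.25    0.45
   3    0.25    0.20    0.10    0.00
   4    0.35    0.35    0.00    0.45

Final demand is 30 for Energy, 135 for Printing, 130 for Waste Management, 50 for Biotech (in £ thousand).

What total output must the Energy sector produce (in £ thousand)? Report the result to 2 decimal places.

I − A =
  [   0.70    -0.10    -0.10     0.00]
  [   0.00     1.00    -0.25    -0.45]
  [  -0.25    -0.20     0.90     0.00]
  [  -0.35    -0.35     0.00     0.55]
Compute the cofactors C_ij = (−1)^(i+j)·(3×3 minor ij) of I−A; the adjugate is their transpose:
adj(I−A) = Cᵀ =
  [ 0.325750   0.060500   0.053000   0.049500]
  [ 0.176125   0.332750   0.112000   0.272250]
  [ 0.129625   0.090750   0.259000   0.074250]
  [ 0.319375   0.250250   0.105000   0.563750]
det(I−A) = Σ_j (I−A)_1j·C_1j = (0.70)(0.325750) + (-0.10)(0.176125) + (-0.10)(0.129625) + (0.00)(0.319375) = 0.19745
(I − A)⁻¹ = adj(I−A) / det(I−A) ≈
  [   1.6498     0.3064     0.2684     0.2507]
  [   0.8920     1.6852     0.5672     1.3788]
  [   0.6565     0.4596     1.3117     0.3760]
  [   1.6175     1.2674     0.5318     2.8552]
x = (I − A)⁻¹ d = adj(I−A)·d / det(I−A), with det(I−A) = 0.19745:
  x_1 = (0.325750·30 + 0.060500·135 + 0.053000·130 + 0.049500·50) / 0.19745 = 27.305 / 0.19745 ≈ 138.29
  x_2 = (0.176125·30 + 0.332750·135 + 0.112000·130 + 0.272250·50) / 0.19745 = 78.3775 / 0.19745 ≈ 396.95
  x_3 = (0.129625·30 + 0.090750·135 + 0.259000·130 + 0.074250·50) / 0.19745 = 53.5225 / 0.19745 ≈ 271.07
  x_4 = (0.319375·30 + 0.250250·135 + 0.105000·130 + 0.563750·50) / 0.19745 = 85.2025 / 0.19745 ≈ 431.51

x_1 = 138.29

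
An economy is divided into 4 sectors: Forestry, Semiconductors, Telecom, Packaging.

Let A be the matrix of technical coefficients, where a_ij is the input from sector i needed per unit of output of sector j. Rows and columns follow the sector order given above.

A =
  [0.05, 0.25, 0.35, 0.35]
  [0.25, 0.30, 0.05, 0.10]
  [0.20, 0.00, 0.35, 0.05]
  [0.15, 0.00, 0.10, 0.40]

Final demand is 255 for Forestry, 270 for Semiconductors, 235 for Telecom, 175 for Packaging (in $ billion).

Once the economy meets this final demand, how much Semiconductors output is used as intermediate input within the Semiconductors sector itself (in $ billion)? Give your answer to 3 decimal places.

I − A =
  [   0.95    -0.25    -0.35    -0.35]
  [  -0.25     0.70    -0.05    -0.10]
  [  -0.20     0.00     0.65    -0.05]
  [  -0.15     0.00    -0.10     0.60]
Compute the cofactors C_ij = (−1)^(i+j)·(3×3 minor ij) of I−A; the adjugate is their transpose:
adj(I−A) = Cᵀ =
  [ 0.269500   0.096250   0.181500   0.188375]
  [ 0.114375   0.280000   0.101875   0.121875]
  [ 0.089250   0.031875   0.321000   0.084125]
  [ 0.082250   0.029375   0.098875   0.340125]
det(I−A) = Σ_j (I−A)_1j·C_1j = (0.95)(0.269500) + (-0.25)(0.114375) + (-0.35)(0.089250) + (-0.35)(0.082250) = 0.16740625
(I − A)⁻¹ = adj(I−A) / det(I−A) ≈
  [   1.6099     0.5749     1.0842     1.1253]
  [   0.6832     1.6726     0.6085     0.7280]
  [   0.5331     0.1904     1.9175     0.5025]
  [   0.4913     0.1755     0.5906     2.0317]
First solve x = (I − A)⁻¹ d = adj(I−A)·d / det(I−A); in particular x_S = (0.114375·255 + 0.280000·270 + 0.101875·235 + 0.121875·175) / 0.16740625 = 150.034375 / 0.16740625 ≈ 896.22923.
Intermediate flow from S to S: z_SS = a_SS · x_S = 0.30 × 150.034375 / 0.16740625 = 45.0103125 / 0.16740625 ≈ 268.869.

z_SS = 268.869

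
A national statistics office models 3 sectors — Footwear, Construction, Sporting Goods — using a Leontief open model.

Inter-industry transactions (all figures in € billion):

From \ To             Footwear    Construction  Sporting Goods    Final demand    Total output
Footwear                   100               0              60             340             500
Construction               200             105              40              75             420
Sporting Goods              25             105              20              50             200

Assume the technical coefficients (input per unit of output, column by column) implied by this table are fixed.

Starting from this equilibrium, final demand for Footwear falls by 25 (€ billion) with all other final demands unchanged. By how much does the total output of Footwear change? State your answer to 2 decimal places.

Technical coefficients a_ij = z_ij / X_j:
  a_11 = 100/500 = 0.20, a_21 = 200/500 = 0.40, a_31 = 25/500 = 0.05
  a_12 = 0/420 = 0.00, a_22 = 105/420 = 0.25, a_32 = 105/420 = 0.25
  a_13 = 60/200 = 0.30, a_23 = 40/200 = 0.20, a_33 = 20/200 = 0.10
I − A =
  [   0.80     0.00    -0.30]
  [  -0.40     0.75    -0.20]
  [  -0.05    -0.25     0.90]
Cofactors of I−A, C_ij = (−1)^(i+j)·(minor ij) (rows/columns in the sector order above):
  C_11 = (0.75)(0.90) − (-0.20)(-0.25) = 0.6250
  C_12 = −[(-0.40)(0.90) − (-0.20)(-0.05)] = 0.3700
  C_13 = (-0.40)(-0.25) − (0.75)(-0.05) = 0.1375
  C_21 = −[(0.00)(0.90) − (-0.30)(-0.25)] = 0.0750
  C_22 = (0.80)(0.90) − (-0.30)(-0.05) = 0.7050
  C_23 = −[(0.80)(-0.25) − (0.00)(-0.05)] = 0.2000
  C_31 = (0.00)(-0.20) − (-0.30)(0.75) = 0.2250
  C_32 = −[(0.80)(-0.20) − (-0.30)(-0.40)] = 0.2800
  C_33 = (0.80)(0.75) − (0.00)(-0.40) = 0.6000
det(I−A) = Σ_j (I−A)_1j·C_1j = (0.80)(0.6250) + (0.00)(0.3700) + (-0.30)(0.1375) = 0.45875
adj(I−A) = Cᵀ =
  [ 0.6250   0.0750   0.2250]
  [ 0.3700   0.7050   0.2800]
  [ 0.1375   0.2000   0.6000]
(I − A)⁻¹ = adj(I−A) / det(I−A) ≈
  [   1.3624     0.1635     0.4905]
  [   0.8065     1.5368     0.6104]
  [   0.2997     0.4360     1.3079]
Δx = (I − A)⁻¹ Δd with Δd having -25 in the Footwear component and 0 elsewhere.
So Δx_1 = L_11 · (-25), where L_11 = adj(I−A)_11 / det(I−A) = 0.6250 / 0.45875.
Δx_1 = 0.6250 × (-25) / 0.45875 = -15.625 / 0.45875 ≈ -34.06.

Δx_1 = -34.06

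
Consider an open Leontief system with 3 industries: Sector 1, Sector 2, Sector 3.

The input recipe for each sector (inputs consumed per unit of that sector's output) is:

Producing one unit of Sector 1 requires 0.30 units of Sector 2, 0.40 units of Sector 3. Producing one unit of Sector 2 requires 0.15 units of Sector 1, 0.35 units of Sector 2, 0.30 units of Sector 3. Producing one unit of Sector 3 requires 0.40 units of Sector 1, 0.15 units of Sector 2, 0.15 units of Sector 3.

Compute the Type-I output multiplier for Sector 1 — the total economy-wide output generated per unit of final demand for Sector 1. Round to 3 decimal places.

m_1 = 3.661

I − A =
  [   1.00    -0.15    -0.40]
  [  -0.30     0.65    -0.15]
  [  -0.40    -0.30     0.85]
Cofactors of I−A, C_ij = (−1)^(i+j)·(minor ij) (rows/columns in the sector order above):
  C_11 = (0.65)(0.85) − (-0.15)(-0.30) = 0.5075
  C_12 = −[(-0.30)(0.85) − (-0.15)(-0.40)] = 0.3150
  C_13 = (-0.30)(-0.30) − (0.65)(-0.40) = 0.3500
  C_21 = −[(-0.15)(0.85) − (-0.40)(-0.30)] = 0.2475
  C_22 = (1.00)(0.85) − (-0.40)(-0.40) = 0.6900
  C_23 = −[(1.00)(-0.30) − (-0.15)(-0.40)] = 0.3600
  C_31 = (-0.15)(-0.15) − (-0.40)(0.65) = 0.2825
  C_32 = −[(1.00)(-0.15) − (-0.40)(-0.30)] = 0.2700
  C_33 = (1.00)(0.65) − (-0.15)(-0.30) = 0.6050
det(I−A) = Σ_j (I−A)_1j·C_1j = (1.00)(0.5075) + (-0.15)(0.3150) + (-0.40)(0.3500) = 0.32025
adj(I−A) = Cᵀ =
  [ 0.5075   0.2475   0.2825]
  [ 0.3150   0.6900   0.2700]
  [ 0.3500   0.3600   0.6050]
(I − A)⁻¹ = adj(I−A) / det(I−A) ≈
  [   1.5847     0.7728     0.8821]
  [   0.9836     2.1546     0.8431]
  [   1.0929     1.1241     1.8891]
The output multiplier for sector j is the column-j sum of the Leontief inverse (I − A)⁻¹ = adj(I−A) / det(I−A).
Column 1 of adj(I−A): (0.5075, 0.3150, 0.3500); det(I−A) = 0.32025.
m_1 = (0.5075 + 0.3150 + 0.3500) / 0.32025 = 1.1725 / 0.32025 ≈ 3.661.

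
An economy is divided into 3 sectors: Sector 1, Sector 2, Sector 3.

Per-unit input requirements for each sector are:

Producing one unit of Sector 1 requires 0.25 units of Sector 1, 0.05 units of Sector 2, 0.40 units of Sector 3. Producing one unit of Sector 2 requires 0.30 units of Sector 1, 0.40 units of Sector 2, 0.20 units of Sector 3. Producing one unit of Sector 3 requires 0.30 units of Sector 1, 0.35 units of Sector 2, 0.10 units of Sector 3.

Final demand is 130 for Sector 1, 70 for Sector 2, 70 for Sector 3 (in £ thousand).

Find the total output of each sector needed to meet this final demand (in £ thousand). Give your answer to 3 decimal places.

I − A =
  [   0.75    -0.30    -0.30]
  [  -0.05     0.60    -0.35]
  [  -0.40    -0.20     0.90]
Cofactors of I−A, C_ij = (−1)^(i+j)·(minor ij) (rows/columns in the sector order above):
  C_11 = (0.60)(0.90) − (-0.35)(-0.20) = 0.4700
  C_12 = −[(-0.05)(0.90) − (-0.35)(-0.40)] = 0.1850
  C_13 = (-0.05)(-0.20) − (0.60)(-0.40) = 0.2500
  C_21 = −[(-0.30)(0.90) − (-0.30)(-0.20)] = 0.3300
  C_22 = (0.75)(0.90) − (-0.30)(-0.40) = 0.5550
  C_23 = −[(0.75)(-0.20) − (-0.30)(-0.40)] = 0.2700
  C_31 = (-0.30)(-0.35) − (-0.30)(0.60) = 0.2850
  C_32 = −[(0.75)(-0.35) − (-0.30)(-0.05)] = 0.2775
  C_33 = (0.75)(0.60) − (-0.30)(-0.05) = 0.4350
det(I−A) = Σ_j (I−A)_1j·C_1j = (0.75)(0.4700) + (-0.30)(0.1850) + (-0.30)(0.2500) = 0.2220
adj(I−A) = Cᵀ =
  [ 0.4700   0.3300   0.2850]
  [ 0.1850   0.5550   0.2775]
  [ 0.2500   0.2700   0.4350]
(I − A)⁻¹ = adj(I−A) / det(I−A) ≈
  [   2.1171     1.4865     1.2838]
  [   0.8333     2.5000     1.2500]
  [   1.1261     1.2162     1.9595]
x = (I − A)⁻¹ d = adj(I−A)·d / det(I−A), with det(I−A) = 0.2220:
  x_1 = (0.4700·130 + 0.3300·70 + 0.2850·70) / 0.2220 = 104.15 / 0.2220 ≈ 469.144
  x_2 = (0.1850·130 + 0.5550·70 + 0.2775·70) / 0.2220 = 82.325 / 0.2220 ≈ 370.833
  x_3 = (0.2500·130 + 0.2700·70 + 0.4350·70) / 0.2220 = 81.85 / 0.2220 ≈ 368.694

x_1 = 469.144, x_2 = 370.833, x_3 = 368.694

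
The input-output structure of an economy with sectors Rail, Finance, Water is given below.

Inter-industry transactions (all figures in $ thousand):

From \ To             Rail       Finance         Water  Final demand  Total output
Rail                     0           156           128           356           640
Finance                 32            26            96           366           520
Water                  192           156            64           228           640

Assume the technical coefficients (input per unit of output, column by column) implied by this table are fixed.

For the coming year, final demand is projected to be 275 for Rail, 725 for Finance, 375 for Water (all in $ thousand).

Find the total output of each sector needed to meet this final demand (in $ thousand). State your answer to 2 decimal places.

Technical coefficients a_ij = z_ij / X_j:
  a_RR = 0/640 = 0.00, a_FR = 32/640 = 0.05, a_WR = 192/640 = 0.30
  a_RF = 156/520 = 0.30, a_FF = 26/520 = 0.05, a_WF = 156/520 = 0.30
  a_RW = 128/640 = 0.20, a_FW = 96/640 = 0.15, a_WW = 64/640 = 0.10
I − A =
  [   1.00    -0.30    -0.20]
  [  -0.05     0.95    -0.15]
  [  -0.30    -0.30     0.90]
Cofactors of I−A, C_ij = (−1)^(i+j)·(minor ij) (rows/columns in the sector order above):
  C_11 = (0.95)(0.90) − (-0.15)(-0.30) = 0.8100
  C_12 = −[(-0.05)(0.90) − (-0.15)(-0.30)] = 0.0900
  C_13 = (-0.05)(-0.30) − (0.95)(-0.30) = 0.3000
  C_21 = −[(-0.30)(0.90) − (-0.20)(-0.30)] = 0.3300
  C_22 = (1.00)(0.90) − (-0.20)(-0.30) = 0.8400
  C_23 = −[(1.00)(-0.30) − (-0.30)(-0.30)] = 0.3900
  C_31 = (-0.30)(-0.15) − (-0.20)(0.95) = 0.2350
  C_32 = −[(1.00)(-0.15) − (-0.20)(-0.05)] = 0.1600
  C_33 = (1.00)(0.95) − (-0.30)(-0.05) = 0.9350
det(I−A) = Σ_j (I−A)_1j·C_1j = (1.00)(0.8100) + (-0.30)(0.0900) + (-0.20)(0.3000) = 0.7230
adj(I−A) = Cᵀ =
  [ 0.8100   0.3300   0.2350]
  [ 0.0900   0.8400   0.1600]
  [ 0.3000   0.3900   0.9350]
(I − A)⁻¹ = adj(I−A) / det(I−A) ≈
  [   1.1203     0.4564     0.3250]
  [   0.1245     1.1618     0.2213]
  [   0.4149     0.5394     1.2932]
x = (I − A)⁻¹ d = adj(I−A)·d / det(I−A), with det(I−A) = 0.7230:
  x_R = (0.8100·275 + 0.3300·725 + 0.2350·375) / 0.7230 = 550.125 / 0.7230 ≈ 760.89
  x_F = (0.0900·275 + 0.8400·725 + 0.1600·375) / 0.7230 = 693.75 / 0.7230 ≈ 959.54
  x_W = (0.3000·275 + 0.3900·725 + 0.9350·375) / 0.7230 = 715.875 / 0.7230 ≈ 990.15

x_R = 760.89, x_F = 959.54, x_W = 990.15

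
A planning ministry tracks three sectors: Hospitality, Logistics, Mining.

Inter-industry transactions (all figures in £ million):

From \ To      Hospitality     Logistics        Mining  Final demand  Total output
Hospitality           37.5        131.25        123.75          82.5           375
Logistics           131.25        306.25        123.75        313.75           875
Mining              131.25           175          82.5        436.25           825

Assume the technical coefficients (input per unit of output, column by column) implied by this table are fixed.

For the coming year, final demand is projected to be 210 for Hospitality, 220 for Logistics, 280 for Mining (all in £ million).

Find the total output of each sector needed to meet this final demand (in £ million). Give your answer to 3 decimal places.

Technical coefficients a_ij = z_ij / X_j:
  a_HH = 37.5/375 = 0.10, a_LH = 131.25/375 = 0.35, a_MH = 131.25/375 = 0.35
  a_HL = 131.25/875 = 0.15, a_LL = 306.25/875 = 0.35, a_ML = 175/875 = 0.20
  a_HM = 123.75/825 = 0.15, a_LM = 123.75/825 = 0.15, a_MM = 82.5/825 = 0.10
I − A =
  [   0.90    -0.15    -0.15]
  [  -0.35     0.65    -0.15]
  [  -0.35    -0.20     0.90]
Cofactors of I−A, C_ij = (−1)^(i+j)·(minor ij) (rows/columns in the sector order above):
  C_11 = (0.65)(0.90) − (-0.15)(-0.20) = 0.5550
  C_12 = −[(-0.35)(0.90) − (-0.15)(-0.35)] = 0.3675
  C_13 = (-0.35)(-0.20) − (0.65)(-0.35) = 0.2975
  C_21 = −[(-0.15)(0.90) − (-0.15)(-0.20)] = 0.1650
  C_22 = (0.90)(0.90) − (-0.15)(-0.35) = 0.7575
  C_23 = −[(0.90)(-0.20) − (-0.15)(-0.35)] = 0.2325
  C_31 = (-0.15)(-0.15) − (-0.15)(0.65) = 0.1200
  C_32 = −[(0.90)(-0.15) − (-0.15)(-0.35)] = 0.1875
  C_33 = (0.90)(0.65) − (-0.15)(-0.35) = 0.5325
det(I−A) = Σ_j (I−A)_1j·C_1j = (0.90)(0.5550) + (-0.15)(0.3675) + (-0.15)(0.2975) = 0.39975
adj(I−A) = Cᵀ =
  [ 0.5550   0.1650   0.1200]
  [ 0.3675   0.7575   0.1875]
  [ 0.2975   0.2325   0.5325]
(I − A)⁻¹ = adj(I−A) / det(I−A) ≈
  [   1.3884     0.4128     0.3002]
  [   0.9193     1.8949     0.4690]
  [   0.7442     0.5816     1.3321]
x = (I − A)⁻¹ d = adj(I−A)·d / det(I−A), with det(I−A) = 0.39975:
  x_H = (0.5550·210 + 0.1650·220 + 0.1200·280) / 0.39975 = 186.45 / 0.39975 ≈ 466.417
  x_L = (0.3675·210 + 0.7575·220 + 0.1875·280) / 0.39975 = 296.325 / 0.39975 ≈ 741.276
  x_M = (0.2975·210 + 0.2325·220 + 0.5325·280) / 0.39975 = 262.725 / 0.39975 ≈ 657.223

x_H = 466.417, x_L = 741.276, x_M = 657.223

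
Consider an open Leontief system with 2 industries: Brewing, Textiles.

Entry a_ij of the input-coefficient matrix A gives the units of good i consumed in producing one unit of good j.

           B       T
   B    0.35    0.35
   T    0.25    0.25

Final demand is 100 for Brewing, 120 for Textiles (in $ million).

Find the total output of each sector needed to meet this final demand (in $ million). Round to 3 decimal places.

x_B = 292.500, x_T = 257.500

I − A =
  [   0.65    -0.35]
  [  -0.25     0.75]
det(I−A) = (0.65)(0.75) − (-0.35)(-0.25) = 0.4000
adj(I−A) = [[0.75, 0.35], [0.25, 0.65]]
(I − A)⁻¹ = adj(I−A) / det(I−A) ≈
  [   1.8750     0.8750]
  [   0.6250     1.6250]
x = (I − A)⁻¹ d = adj(I−A)·d / det(I−A), with det(I−A) = 0.4000:
  x_B = (0.75·100 + 0.35·120) / 0.4000 = 117.00 / 0.4000 = 292.500
  x_T = (0.25·100 + 0.65·120) / 0.4000 = 103.00 / 0.4000 = 257.500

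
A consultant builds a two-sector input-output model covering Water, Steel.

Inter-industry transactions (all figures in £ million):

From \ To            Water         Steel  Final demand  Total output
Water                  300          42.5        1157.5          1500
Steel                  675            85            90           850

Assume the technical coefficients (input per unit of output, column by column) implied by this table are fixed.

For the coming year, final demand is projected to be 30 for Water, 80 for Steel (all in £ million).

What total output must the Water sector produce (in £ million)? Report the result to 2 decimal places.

x_1 = 44.44

Technical coefficients a_ij = z_ij / X_j:
  a_11 = 300/1500 = 0.20, a_21 = 675/1500 = 0.45
  a_12 = 42.5/850 = 0.05, a_22 = 85/850 = 0.10
I − A =
  [   0.80    -0.05]
  [  -0.45     0.90]
det(I−A) = (0.80)(0.90) − (-0.05)(-0.45) = 0.6975
adj(I−A) = [[0.90, 0.05], [0.45, 0.80]]
(I − A)⁻¹ = adj(I−A) / det(I−A) ≈
  [   1.2903     0.0717]
  [   0.6452     1.1470]
x = (I − A)⁻¹ d = adj(I−A)·d / det(I−A), with det(I−A) = 0.6975:
  x_1 = (0.90·30 + 0.05·80) / 0.6975 = 31.00 / 0.6975 ≈ 44.44
  x_2 = (0.45·30 + 0.80·80) / 0.6975 = 77.50 / 0.6975 ≈ 111.11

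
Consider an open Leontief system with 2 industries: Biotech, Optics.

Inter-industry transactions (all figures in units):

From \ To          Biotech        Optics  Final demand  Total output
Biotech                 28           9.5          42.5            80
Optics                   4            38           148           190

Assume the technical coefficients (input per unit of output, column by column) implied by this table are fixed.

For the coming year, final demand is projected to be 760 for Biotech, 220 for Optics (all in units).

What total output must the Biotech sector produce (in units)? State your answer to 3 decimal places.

x_B = 1196.135

Technical coefficients a_ij = z_ij / X_j:
  a_BB = 28/80 = 0.35, a_OB = 4/80 = 0.05
  a_BO = 9.5/190 = 0.05, a_OO = 38/190 = 0.20
I − A =
  [   0.65    -0.05]
  [  -0.05     0.80]
det(I−A) = (0.65)(0.80) − (-0.05)(-0.05) = 0.5175
adj(I−A) = [[0.80, 0.05], [0.05, 0.65]]
(I − A)⁻¹ = adj(I−A) / det(I−A) ≈
  [   1.5459     0.0966]
  [   0.0966     1.2560]
x = (I − A)⁻¹ d = adj(I−A)·d / det(I−A), with det(I−A) = 0.5175:
  x_B = (0.80·760 + 0.05·220) / 0.5175 = 619.00 / 0.5175 ≈ 1196.135
  x_O = (0.05·760 + 0.65·220) / 0.5175 = 181.00 / 0.5175 ≈ 349.758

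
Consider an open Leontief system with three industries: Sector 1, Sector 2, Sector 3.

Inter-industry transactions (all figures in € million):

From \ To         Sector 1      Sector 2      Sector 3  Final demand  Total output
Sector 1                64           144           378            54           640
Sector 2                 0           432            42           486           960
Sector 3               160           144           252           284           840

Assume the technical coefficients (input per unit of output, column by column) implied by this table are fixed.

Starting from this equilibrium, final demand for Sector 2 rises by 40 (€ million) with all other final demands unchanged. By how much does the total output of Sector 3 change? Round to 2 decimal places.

Δx_3 = 25.00

Technical coefficients a_ij = z_ij / X_j:
  a_11 = 64/640 = 0.10, a_21 = 0/640 = 0.00, a_31 = 160/640 = 0.25
  a_12 = 144/960 = 0.15, a_22 = 432/960 = 0.45, a_32 = 144/960 = 0.15
  a_13 = 378/840 = 0.45, a_23 = 42/840 = 0.05, a_33 = 252/840 = 0.30
I − A =
  [   0.90    -0.15    -0.45]
  [   0.00     0.55    -0.05]
  [  -0.25    -0.15     0.70]
Cofactors of I−A, C_ij = (−1)^(i+j)·(minor ij) (rows/columns in the sector order above):
  C_11 = (0.55)(0.70) − (-0.05)(-0.15) = 0.3775
  C_12 = −[(0.00)(0.70) − (-0.05)(-0.25)] = 0.0125
  C_13 = (0.00)(-0.15) − (0.55)(-0.25) = 0.1375
  C_21 = −[(-0.15)(0.70) − (-0.45)(-0.15)] = 0.1725
  C_22 = (0.90)(0.70) − (-0.45)(-0.25) = 0.5175
  C_23 = −[(0.90)(-0.15) − (-0.15)(-0.25)] = 0.1725
  C_31 = (-0.15)(-0.05) − (-0.45)(0.55) = 0.2550
  C_32 = −[(0.90)(-0.05) − (-0.45)(0.00)] = 0.0450
  C_33 = (0.90)(0.55) − (-0.15)(0.00) = 0.4950
det(I−A) = Σ_j (I−A)_1j·C_1j = (0.90)(0.3775) + (-0.15)(0.0125) + (-0.45)(0.1375) = 0.2760
adj(I−A) = Cᵀ =
  [ 0.3775   0.1725   0.2550]
  [ 0.0125   0.5175   0.0450]
  [ 0.1375   0.1725   0.4950]
(I − A)⁻¹ = adj(I−A) / det(I−A) ≈
  [   1.3678     0.6250     0.9239]
  [   0.0453     1.8750     0.1630]
  [   0.4982     0.6250     1.7935]
Δx = (I − A)⁻¹ Δd with Δd having +40 in the Sector 2 component and 0 elsewhere.
So Δx_3 = L_32 · (+40), where L_32 = adj(I−A)_32 / det(I−A) = 0.1725 / 0.2760.
Δx_3 = 0.1725 × (+40) / 0.2760 = 6.90 / 0.2760 = 25.00.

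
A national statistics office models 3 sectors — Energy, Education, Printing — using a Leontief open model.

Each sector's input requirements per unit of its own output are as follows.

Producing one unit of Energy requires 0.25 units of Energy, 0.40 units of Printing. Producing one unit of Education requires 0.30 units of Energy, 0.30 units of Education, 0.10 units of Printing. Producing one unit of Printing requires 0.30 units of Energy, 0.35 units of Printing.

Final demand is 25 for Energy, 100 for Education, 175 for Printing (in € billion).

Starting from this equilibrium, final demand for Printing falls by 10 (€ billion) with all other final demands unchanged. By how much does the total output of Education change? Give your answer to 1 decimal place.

Δx_2 = 0.0

I − A =
  [   0.75    -0.30    -0.30]
  [   0.00     0.70     0.00]
  [  -0.40    -0.10     0.65]
Cofactors of I−A, C_ij = (−1)^(i+j)·(minor ij) (rows/columns in the sector order above):
  C_11 = (0.70)(0.65) − (0.00)(-0.10) = 0.4550
  C_12 = −[(0.00)(0.65) − (0.00)(-0.40)] = 0.0000
  C_13 = (0.00)(-0.10) − (0.70)(-0.40) = 0.2800
  C_21 = −[(-0.30)(0.65) − (-0.30)(-0.10)] = 0.2250
  C_22 = (0.75)(0.65) − (-0.30)(-0.40) = 0.3675
  C_23 = −[(0.75)(-0.10) − (-0.30)(-0.40)] = 0.1950
  C_31 = (-0.30)(0.00) − (-0.30)(0.70) = 0.2100
  C_32 = −[(0.75)(0.00) − (-0.30)(0.00)] = 0.0000
  C_33 = (0.75)(0.70) − (-0.30)(0.00) = 0.5250
det(I−A) = Σ_j (I−A)_1j·C_1j = (0.75)(0.4550) + (-0.30)(0.0000) + (-0.30)(0.2800) = 0.25725
adj(I−A) = Cᵀ =
  [ 0.4550   0.2250   0.2100]
  [ 0.0000   0.3675   0.0000]
  [ 0.2800   0.1950   0.5250]
(I − A)⁻¹ = adj(I−A) / det(I−A) ≈
  [   1.7687     0.8746     0.8163]
  [   0.0000     1.4286     0.0000]
  [   1.0884     0.7580     2.0408]
Δx = (I − A)⁻¹ Δd with Δd having -10 in the Printing component and 0 elsewhere.
So Δx_2 = L_23 · (-10), where L_23 = adj(I−A)_23 / det(I−A) = 0.0000 / 0.25725.
Δx_2 = 0.0000 × (-10) / 0.25725 = 0.00 / 0.25725 = 0.0.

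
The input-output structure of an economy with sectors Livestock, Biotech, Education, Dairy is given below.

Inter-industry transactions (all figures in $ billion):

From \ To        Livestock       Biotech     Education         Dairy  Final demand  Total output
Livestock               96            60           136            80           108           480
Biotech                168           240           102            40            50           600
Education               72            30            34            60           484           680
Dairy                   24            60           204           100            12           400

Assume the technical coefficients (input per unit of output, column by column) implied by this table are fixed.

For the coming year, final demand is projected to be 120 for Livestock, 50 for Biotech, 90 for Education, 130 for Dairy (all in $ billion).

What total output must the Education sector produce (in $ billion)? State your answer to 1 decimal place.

x_E = 222.2

Technical coefficients a_ij = z_ij / X_j:
  a_LL = 96/480 = 0.20, a_BL = 168/480 = 0.35, a_EL = 72/480 = 0.15, a_DL = 24/480 = 0.05
  a_LB = 60/600 = 0.10, a_BB = 240/600 = 0.40, a_EB = 30/600 = 0.05, a_DB = 60/600 = 0.10
  a_LE = 136/680 = 0.20, a_BE = 102/680 = 0.15, a_EE = 34/680 = 0.05, a_DE = 204/680 = 0.30
  a_LD = 80/400 = 0.20, a_BD = 40/400 = 0.10, a_ED = 60/400 = 0.15, a_DD = 100/400 = 0.25
I − A =
  [   0.80    -0.10    -0.20    -0.20]
  [  -0.35     0.60    -0.15    -0.10]
  [  -0.15    -0.05     0.95    -0.15]
  [  -0.05    -0.10    -0.30     0.75]
Compute the cofactors C_ij = (−1)^(i+j)·(3×3 minor ij) of I−A; the adjugate is their transpose:
adj(I−A) = Cᵀ =
  [ 0.381625   0.099250   0.141250   0.143250]
  [ 0.260875   0.491500   0.187000   0.172500]
  [ 0.089125   0.056500   0.312250   0.093750]
  [ 0.095875   0.094750   0.159250   0.393000]
det(I−A) = Σ_j (I−A)_1j·C_1j = (0.80)(0.381625) + (-0.10)(0.260875) + (-0.20)(0.089125) + (-0.20)(0.095875) = 0.2422125
(I − A)⁻¹ = adj(I−A) / det(I−A) ≈
  [   1.5756     0.4098     0.5832     0.5914]
  [   1.0771     2.0292     0.7720     0.7122]
  [   0.3680     0.2333     1.2892     0.3871]
  [   0.3958     0.3912     0.6575     1.6225]
x = (I − A)⁻¹ d = adj(I−A)·d / det(I−A), with det(I−A) = 0.2422125:
  x_L = (0.381625·120 + 0.099250·50 + 0.141250·90 + 0.143250·130) / 0.2422125 = 82.0925 / 0.2422125 ≈ 338.9
  x_B = (0.260875·120 + 0.491500·50 + 0.187000·90 + 0.172500·130) / 0.2422125 = 95.135 / 0.2422125 ≈ 392.8
  x_E = (0.089125·120 + 0.056500·50 + 0.312250·90 + 0.093750·130) / 0.2422125 = 53.81 / 0.2422125 ≈ 222.2
  x_D = (0.095875·120 + 0.094750·50 + 0.159250·90 + 0.393000·130) / 0.2422125 = 81.665 / 0.2422125 ≈ 337.2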